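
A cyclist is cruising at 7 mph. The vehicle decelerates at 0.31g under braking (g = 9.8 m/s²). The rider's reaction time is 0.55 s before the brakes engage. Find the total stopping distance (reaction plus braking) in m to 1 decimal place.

7 mph × 0.44704 = 3.1293 m/s.
a = 0.31 × 9.8 = 3.038 m/s².
Reaction distance = v·t_r = 3.1293 × 0.55 = 1.721 m.
Braking distance = v²/(2a) = 3.1293² / (2 × 3.038) = 9.793 / 6.076 = 1.612 m.
Total = 1.721 + 1.612 = 3.333 m.

Total stopping distance ≈ 3.3 m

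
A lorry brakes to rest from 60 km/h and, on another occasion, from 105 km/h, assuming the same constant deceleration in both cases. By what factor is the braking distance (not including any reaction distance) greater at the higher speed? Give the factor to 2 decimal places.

Factor ≈ 3.06

Braking distance d = v²/(2a), so with a fixed, d ∝ v².
Factor = (105/60)² = 1.7500² = 3.0625.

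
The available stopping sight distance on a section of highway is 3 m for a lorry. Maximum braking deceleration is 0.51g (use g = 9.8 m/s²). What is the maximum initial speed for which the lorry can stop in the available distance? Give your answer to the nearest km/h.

Maximum speed ≈ 20 km/h

a = 0.51 × 9.8 = 4.998 m/s².
v²/(2a) = d ⇒ v = √(2 × 4.998 × 3) = √29.99 = 5.4763 m/s.
5.4763 m/s × 3.6 = 19.715 km/h.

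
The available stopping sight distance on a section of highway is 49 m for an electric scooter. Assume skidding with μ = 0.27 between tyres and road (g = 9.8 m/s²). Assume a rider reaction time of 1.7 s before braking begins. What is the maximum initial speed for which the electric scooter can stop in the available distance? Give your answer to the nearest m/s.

a = μg = 0.27 × 9.8 = 2.646 m/s².
Stopping distance: v·t_r + v²/(2a) = 49 with t_r = 1.7 s and a = 2.646 m/s².
So v² + 8.996 v − 259.31 = 0.
Positive root: v = −a·t_r + √((a·t_r)² + 2a·d) = −4.498 + √(20.232 + 259.31) = 12.2215 m/s.

Maximum speed ≈ 12 m/s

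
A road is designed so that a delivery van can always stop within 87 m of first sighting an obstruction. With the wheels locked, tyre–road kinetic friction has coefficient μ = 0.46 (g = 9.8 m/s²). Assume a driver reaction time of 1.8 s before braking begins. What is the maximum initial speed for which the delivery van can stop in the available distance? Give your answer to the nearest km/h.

Maximum speed ≈ 76 km/h

a = μg = 0.46 × 9.8 = 4.508 m/s².
Stopping distance: v·t_r + v²/(2a) = 87 with t_r = 1.8 s and a = 4.508 m/s².
So v² + 16.229 v − 784.39 = 0.
Positive root: v = −a·t_r + √((a·t_r)² + 2a·d) = −8.114 + √(65.837 + 784.39) = 21.0447 m/s.
21.0447 m/s × 3.6 = 75.761 km/h.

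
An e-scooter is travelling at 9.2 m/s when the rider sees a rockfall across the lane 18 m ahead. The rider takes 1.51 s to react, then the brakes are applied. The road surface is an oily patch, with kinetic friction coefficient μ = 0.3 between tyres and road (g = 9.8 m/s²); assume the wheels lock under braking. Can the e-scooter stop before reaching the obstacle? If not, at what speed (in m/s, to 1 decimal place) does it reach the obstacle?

a = μg = 0.3 × 9.8 = 2.940 m/s².
Reaction distance = 9.2000 × 1.51 = 13.892 m.
Braking distance needed to stop: v²/(2a) = 84.640 / 5.880 = 14.395 m, so total needed = 13.892 + 14.395 = 28.287 m > 18 m — it cannot stop.
Distance remaining when braking begins: 18 − 13.892 = 4.108 m.
v² = v₀² − 2a·d = 84.640 − 2 × 2.940 × 4.108 = 60.485 m²/s².
v = √60.485 = 7.777 m/s.

No — it strikes the obstacle at 7.8 m/s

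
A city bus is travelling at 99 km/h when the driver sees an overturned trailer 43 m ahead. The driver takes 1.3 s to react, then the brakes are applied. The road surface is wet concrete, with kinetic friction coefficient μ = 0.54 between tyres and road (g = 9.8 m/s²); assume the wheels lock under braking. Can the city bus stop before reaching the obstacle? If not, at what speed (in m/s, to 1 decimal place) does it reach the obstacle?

No — it strikes the obstacle at 26.1 m/s

99 km/h ÷ 3.6 = 27.5000 m/s.
a = μg = 0.54 × 9.8 = 5.292 m/s².
Reaction distance = 27.5000 × 1.3 = 35.750 m.
Braking distance needed to stop: v²/(2a) = 756.250 / 10.584 = 71.452 m, so total needed = 35.750 + 71.452 = 107.202 m > 43 m — it cannot stop.
Distance remaining when braking begins: 43 − 35.750 = 7.250 m.
v² = v₀² − 2a·d = 756.250 − 2 × 5.292 × 7.250 = 679.516 m²/s².
v = √679.516 = 26.068 m/s.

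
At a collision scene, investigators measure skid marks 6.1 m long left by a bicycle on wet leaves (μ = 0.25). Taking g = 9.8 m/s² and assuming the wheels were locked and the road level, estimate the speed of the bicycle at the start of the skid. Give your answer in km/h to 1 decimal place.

Deceleration a = μg = 0.25 × 9.8 = 2.450 m/s².
v = √(2a·d) = √(2 × 2.450 × 6.1) = √29.890 = 5.4672 m/s.
= 5.4672 × 3.6 = 19.682 km/h.

Initial speed ≈ 19.7 km/h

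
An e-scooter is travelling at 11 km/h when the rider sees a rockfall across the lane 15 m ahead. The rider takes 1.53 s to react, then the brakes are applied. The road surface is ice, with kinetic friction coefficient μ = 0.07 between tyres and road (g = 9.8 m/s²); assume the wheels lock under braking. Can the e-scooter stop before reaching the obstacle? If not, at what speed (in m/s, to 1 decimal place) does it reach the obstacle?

Yes — it stops about 3.5 m short of the obstacle, so it never reaches it

11 km/h ÷ 3.6 = 3.0556 m/s.
a = μg = 0.07 × 9.8 = 0.686 m/s².
Reaction distance = 3.0556 × 1.53 = 4.675 m.
Braking distance = v²/(2a) = 9.337 / 1.372 = 6.805 m.
Total stopping distance = 4.675 + 6.805 = 11.480 m, vs 15 m available — it stops with 15 − 11.480 = 3.520 m to spare.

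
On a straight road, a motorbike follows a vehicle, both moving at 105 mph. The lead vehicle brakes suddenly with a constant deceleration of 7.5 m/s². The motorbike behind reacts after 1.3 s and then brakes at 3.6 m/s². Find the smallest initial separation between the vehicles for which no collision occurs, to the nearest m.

Minimum gap ≈ 220 m

105 mph × 0.44704 = 46.9392 m/s.
Leader travels v²/(2a_L) = 2203.288 / 15.000 = 146.886 m before stopping.
Follower covers v·t_r = 46.9392 × 1.3 = 61.021 m while reacting, then v²/(2a_F) = 2203.288 / 7.200 = 306.012 m while braking, for a total of 61.021 + 306.012 = 367.033 m.
Since a_F ≤ a_L and the follower starts braking later, the follower is never slower than the leader, so the closest approach is when both have stopped.
Minimum gap = 367.033 − 146.886 = 220.147 m.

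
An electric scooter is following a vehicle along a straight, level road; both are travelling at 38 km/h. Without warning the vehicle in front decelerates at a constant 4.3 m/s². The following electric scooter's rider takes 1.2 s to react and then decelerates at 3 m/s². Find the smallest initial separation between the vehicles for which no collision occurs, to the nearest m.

Minimum gap ≈ 18 m

38 km/h ÷ 3.6 = 10.5556 m/s.
Leader travels v²/(2a_L) = 111.421 / 8.600 = 12.956 m before stopping.
Follower covers v·t_r = 10.5556 × 1.2 = 12.667 m while reacting, then v²/(2a_F) = 111.421 / 6.000 = 18.570 m while braking, for a total of 12.667 + 18.570 = 31.237 m.
Since a_F ≤ a_L and the follower starts braking later, the follower is never slower than the leader, so the closest approach is when both have stopped.
Minimum gap = 31.237 − 12.956 = 18.281 m.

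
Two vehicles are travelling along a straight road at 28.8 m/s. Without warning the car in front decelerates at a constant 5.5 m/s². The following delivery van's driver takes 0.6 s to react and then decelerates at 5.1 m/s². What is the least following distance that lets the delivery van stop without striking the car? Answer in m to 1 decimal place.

Minimum gap ≈ 23.2 m

Leader travels v²/(2a_L) = 829.440 / 11.000 = 75.404 m before stopping.
Follower covers v·t_r = 28.8000 × 0.6 = 17.280 m while reacting, then v²/(2a_F) = 829.440 / 10.200 = 81.318 m while braking, for a total of 17.280 + 81.318 = 98.598 m.
Since a_F ≤ a_L and the follower starts braking later, the follower is never slower than the leader, so the closest approach is when both have stopped.
Minimum gap = 98.598 − 75.404 = 23.194 m.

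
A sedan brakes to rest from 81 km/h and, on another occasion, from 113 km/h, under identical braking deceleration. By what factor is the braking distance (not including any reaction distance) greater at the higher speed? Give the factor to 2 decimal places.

Factor ≈ 1.95

Braking distance d = v²/(2a), so with a fixed, d ∝ v².
Factor = (113/81)² = 1.3951² = 1.9463.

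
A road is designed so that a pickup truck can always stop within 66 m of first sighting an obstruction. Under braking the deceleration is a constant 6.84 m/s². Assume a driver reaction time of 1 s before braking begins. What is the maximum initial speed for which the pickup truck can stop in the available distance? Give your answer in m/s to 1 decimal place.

Stopping distance: v·t_r + v²/(2a) = 66 with t_r = 1 s and a = 6.840 m/s².
So v² + 13.680 v − 902.88 = 0.
Positive root: v = −a·t_r + √((a·t_r)² + 2a·d) = −6.840 + √(46.786 + 902.88) = 23.9767 m/s.

Maximum speed ≈ 24.0 m/s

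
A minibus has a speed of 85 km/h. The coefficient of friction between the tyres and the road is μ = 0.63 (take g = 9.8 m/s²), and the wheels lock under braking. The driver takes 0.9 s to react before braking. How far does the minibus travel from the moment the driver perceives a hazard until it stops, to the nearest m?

Total stopping distance ≈ 66 m

85 km/h ÷ 3.6 = 23.6111 m/s.
a = μg = 0.63 × 9.8 = 6.174 m/s².
Reaction distance = v·t_r = 23.6111 × 0.9 = 21.250 m.
Braking distance = v²/(2a) = 23.6111² / (2 × 6.174) = 557.484 / 12.348 = 45.148 m.
Total = 21.250 + 45.148 = 66.398 m.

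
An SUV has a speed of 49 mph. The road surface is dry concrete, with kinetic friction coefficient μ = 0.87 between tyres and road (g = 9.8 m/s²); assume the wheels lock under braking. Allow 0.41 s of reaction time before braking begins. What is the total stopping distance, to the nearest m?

Total stopping distance ≈ 37 m

49 mph × 0.44704 = 21.9050 m/s.
a = μg = 0.87 × 9.8 = 8.526 m/s².
Reaction distance = v·t_r = 21.9050 × 0.41 = 8.981 m.
Braking distance = v²/(2a) = 21.9050² / (2 × 8.526) = 479.829 / 17.052 = 28.139 m.
Total = 8.981 + 28.139 = 37.120 m.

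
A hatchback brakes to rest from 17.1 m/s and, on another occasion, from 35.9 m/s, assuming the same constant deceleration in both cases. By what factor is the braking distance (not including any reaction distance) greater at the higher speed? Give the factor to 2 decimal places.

Factor ≈ 4.41

Braking distance d = v²/(2a), so with a fixed, d ∝ v².
Factor = (35.9/17.1)² = 2.0994² = 4.4075.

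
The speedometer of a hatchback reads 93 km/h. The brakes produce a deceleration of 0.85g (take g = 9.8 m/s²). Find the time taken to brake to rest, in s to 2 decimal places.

93 km/h ÷ 3.6 = 25.8333 m/s.
a = 0.85 × 9.8 = 8.330 m/s².
Braking time = v/a = 25.8333 / 8.330 = 3.101 s.

Braking time ≈ 3.10 s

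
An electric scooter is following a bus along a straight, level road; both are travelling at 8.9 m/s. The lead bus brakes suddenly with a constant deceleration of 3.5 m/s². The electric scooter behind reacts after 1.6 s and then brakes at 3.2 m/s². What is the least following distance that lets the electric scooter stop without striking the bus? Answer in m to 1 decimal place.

Leader travels v²/(2a_L) = 79.210 / 7.000 = 11.316 m before stopping.
Follower covers v·t_r = 8.9000 × 1.6 = 14.240 m while reacting, then v²/(2a_F) = 79.210 / 6.400 = 12.377 m while braking, for a total of 14.240 + 12.377 = 26.617 m.
Since a_F ≤ a_L and the follower starts braking later, the follower is never slower than the leader, so the closest approach is when both have stopped.
Minimum gap = 26.617 − 11.316 = 15.301 m.

Minimum gap ≈ 15.3 m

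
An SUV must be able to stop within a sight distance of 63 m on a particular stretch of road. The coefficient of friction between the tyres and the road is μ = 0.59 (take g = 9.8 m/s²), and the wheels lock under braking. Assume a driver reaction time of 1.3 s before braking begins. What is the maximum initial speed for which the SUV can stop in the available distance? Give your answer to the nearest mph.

Maximum speed ≈ 46 mph

a = μg = 0.59 × 9.8 = 5.782 m/s².
Stopping distance: v·t_r + v²/(2a) = 63 with t_r = 1.3 s and a = 5.782 m/s².
So v² + 15.033 v − 728.53 = 0.
Positive root: v = −a·t_r + √((a·t_r)² + 2a·d) = −7.517 + √(56.505 + 728.53) = 20.5015 m/s.
20.5015 m/s ÷ 0.44704 = 45.861 mph.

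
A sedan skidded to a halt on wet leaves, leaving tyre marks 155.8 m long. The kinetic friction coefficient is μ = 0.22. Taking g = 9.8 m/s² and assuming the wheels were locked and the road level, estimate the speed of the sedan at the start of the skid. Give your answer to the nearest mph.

Initial speed ≈ 58 mph

Deceleration a = μg = 0.22 × 9.8 = 2.156 m/s².
v = √(2a·d) = √(2 × 2.156 × 155.8) = √671.810 = 25.9193 m/s.
= 25.9193 ÷ 0.44704 = 57.980 mph.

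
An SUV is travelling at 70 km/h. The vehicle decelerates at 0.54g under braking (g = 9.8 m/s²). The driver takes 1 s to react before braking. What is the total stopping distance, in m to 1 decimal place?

Total stopping distance ≈ 55.2 m

70 km/h ÷ 3.6 = 19.4444 m/s.
a = 0.54 × 9.8 = 5.292 m/s².
Reaction distance = v·t_r = 19.4444 × 1 = 19.444 m.
Braking distance = v²/(2a) = 19.4444² / (2 × 5.292) = 378.085 / 10.584 = 35.722 m.
Total = 19.444 + 35.722 = 55.166 m.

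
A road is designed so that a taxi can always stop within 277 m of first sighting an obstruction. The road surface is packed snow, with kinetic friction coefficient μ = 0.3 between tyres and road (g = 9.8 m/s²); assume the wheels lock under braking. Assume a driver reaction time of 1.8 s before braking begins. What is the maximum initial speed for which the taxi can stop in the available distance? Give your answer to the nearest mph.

Maximum speed ≈ 79 mph

a = μg = 0.3 × 9.8 = 2.940 m/s².
Stopping distance: v·t_r + v²/(2a) = 277 with t_r = 1.8 s and a = 2.940 m/s².
So v² + 10.584 v − 1628.76 = 0.
Positive root: v = −a·t_r + √((a·t_r)² + 2a·d) = −5.292 + √(28.005 + 1628.76) = 35.4114 m/s.
35.4114 m/s ÷ 0.44704 = 79.213 mph.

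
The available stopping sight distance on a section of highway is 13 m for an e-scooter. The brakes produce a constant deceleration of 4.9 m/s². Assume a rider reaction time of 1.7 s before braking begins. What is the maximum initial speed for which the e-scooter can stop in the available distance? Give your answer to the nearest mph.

Maximum speed ≈ 13 mph

Stopping distance: v·t_r + v²/(2a) = 13 with t_r = 1.7 s and a = 4.900 m/s².
So v² + 16.660 v − 127.40 = 0.
Positive root: v = −a·t_r + √((a·t_r)² + 2a·d) = −8.330 + √(69.389 + 127.40) = 5.6982 m/s.
5.6982 m/s ÷ 0.44704 = 12.747 mph.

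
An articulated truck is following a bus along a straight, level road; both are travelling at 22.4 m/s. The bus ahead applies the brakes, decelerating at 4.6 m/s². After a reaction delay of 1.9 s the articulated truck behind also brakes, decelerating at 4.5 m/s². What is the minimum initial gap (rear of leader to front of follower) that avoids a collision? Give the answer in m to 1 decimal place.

Minimum gap ≈ 43.8 m

Leader travels v²/(2a_L) = 501.760 / 9.200 = 54.539 m before stopping.
Follower covers v·t_r = 22.4000 × 1.9 = 42.560 m while reacting, then v²/(2a_F) = 501.760 / 9.000 = 55.751 m while braking, for a total of 42.560 + 55.751 = 98.311 m.
Since a_F ≤ a_L and the follower starts braking later, the follower is never slower than the leader, so the closest approach is when both have stopped.
Minimum gap = 98.311 − 54.539 = 43.772 m.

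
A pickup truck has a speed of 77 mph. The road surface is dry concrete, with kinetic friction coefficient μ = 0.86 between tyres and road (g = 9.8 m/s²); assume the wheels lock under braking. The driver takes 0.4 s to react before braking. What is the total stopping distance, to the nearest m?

Total stopping distance ≈ 84 m

77 mph × 0.44704 = 34.4221 m/s.
a = μg = 0.86 × 9.8 = 8.428 m/s².
Reaction distance = v·t_r = 34.4221 × 0.4 = 13.769 m.
Braking distance = v²/(2a) = 34.4221² / (2 × 8.428) = 1184.881 / 16.856 = 70.294 m.
Total = 13.769 + 70.294 = 84.063 m.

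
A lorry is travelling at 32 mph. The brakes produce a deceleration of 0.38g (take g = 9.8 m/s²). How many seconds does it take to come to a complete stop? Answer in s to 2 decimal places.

32 mph × 0.44704 = 14.3053 m/s.
a = 0.38 × 9.8 = 3.724 m/s².
Braking time = v/a = 14.3053 / 3.724 = 3.841 s.

Braking time ≈ 3.84 s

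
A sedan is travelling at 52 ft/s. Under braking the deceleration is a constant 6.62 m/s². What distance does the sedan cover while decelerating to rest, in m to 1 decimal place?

52 ft/s × 0.3048 = 15.8496 m/s.
Braking distance = v²/(2a) = 15.8496² / (2 × 6.620) = 251.210 / 13.240 = 18.974 m.

Braking distance ≈ 19.0 m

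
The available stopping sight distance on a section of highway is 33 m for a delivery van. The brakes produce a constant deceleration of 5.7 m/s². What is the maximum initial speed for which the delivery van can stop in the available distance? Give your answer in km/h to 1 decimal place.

v²/(2a) = d ⇒ v = √(2 × 5.700 × 33) = √376.20 = 19.3959 m/s.
19.3959 m/s × 3.6 = 69.825 km/h.

Maximum speed ≈ 69.8 km/h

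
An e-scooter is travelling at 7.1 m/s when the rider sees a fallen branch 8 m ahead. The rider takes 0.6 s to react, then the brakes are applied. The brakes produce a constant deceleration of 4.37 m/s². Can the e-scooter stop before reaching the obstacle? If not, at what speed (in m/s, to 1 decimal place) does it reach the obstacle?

No — it strikes the obstacle at 4.2 m/s

Reaction distance = 7.1000 × 0.6 = 4.260 m.
Braking distance needed to stop: v²/(2a) = 50.410 / 8.740 = 5.768 m, so total needed = 4.260 + 5.768 = 10.028 m > 8 m — it cannot stop.
Distance remaining when braking begins: 8 − 4.260 = 3.740 m.
v² = v₀² − 2a·d = 50.410 − 2 × 4.370 × 3.740 = 17.722 m²/s².
v = √17.722 = 4.210 m/s.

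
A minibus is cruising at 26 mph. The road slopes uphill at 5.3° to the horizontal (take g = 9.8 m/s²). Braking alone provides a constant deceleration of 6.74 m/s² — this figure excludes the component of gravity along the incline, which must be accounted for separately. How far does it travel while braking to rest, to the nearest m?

Braking distance ≈ 9 m

26 mph × 0.44704 = 11.6230 m/s.
Gravity along the uphill slope adds to the braking deceleration: a_eff = 6.740 + 9.8·sin 5.3° = 6.740 + 0.905 = 7.645 m/s².
Braking distance = v²/(2a) = 11.6230² / (2 × 7.645) = 135.094 / 15.290 = 8.835 m.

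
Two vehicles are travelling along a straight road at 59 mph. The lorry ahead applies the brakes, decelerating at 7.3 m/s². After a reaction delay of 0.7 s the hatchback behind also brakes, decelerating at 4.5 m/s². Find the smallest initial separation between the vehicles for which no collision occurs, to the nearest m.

59 mph × 0.44704 = 26.3754 m/s.
Leader travels v²/(2a_L) = 695.662 / 14.600 = 47.648 m before stopping.
Follower covers v·t_r = 26.3754 × 0.7 = 18.463 m while reacting, then v²/(2a_F) = 695.662 / 9.000 = 77.296 m while braking, for a total of 18.463 + 77.296 = 95.759 m.
Since a_F ≤ a_L and the follower starts braking later, the follower is never slower than the leader, so the closest approach is when both have stopped.
Minimum gap = 95.759 − 47.648 = 48.111 m.

Minimum gap ≈ 48 m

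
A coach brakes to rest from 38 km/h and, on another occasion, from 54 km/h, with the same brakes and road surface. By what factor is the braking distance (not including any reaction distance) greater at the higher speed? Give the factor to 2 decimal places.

Factor ≈ 2.02

Braking distance d = v²/(2a), so with a fixed, d ∝ v².
Factor = (54/38)² = 1.4211² = 2.0195.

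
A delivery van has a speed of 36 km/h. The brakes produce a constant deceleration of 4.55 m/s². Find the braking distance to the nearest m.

Braking distance ≈ 11 m

36 km/h ÷ 3.6 = 10.0000 m/s.
Braking distance = v²/(2a) = 10.0000² / (2 × 4.550) = 100.000 / 9.100 = 10.989 m.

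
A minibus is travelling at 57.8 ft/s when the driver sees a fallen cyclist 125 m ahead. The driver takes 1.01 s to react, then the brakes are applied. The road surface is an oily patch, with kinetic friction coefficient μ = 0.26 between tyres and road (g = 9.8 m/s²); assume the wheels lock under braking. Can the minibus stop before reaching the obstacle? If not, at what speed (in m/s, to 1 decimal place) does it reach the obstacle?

57.8 ft/s × 0.3048 = 17.6174 m/s.
a = μg = 0.26 × 9.8 = 2.548 m/s².
Reaction distance = 17.6174 × 1.01 = 17.794 m.
Braking distance = v²/(2a) = 310.373 / 5.096 = 60.905 m.
Total stopping distance = 17.794 + 60.905 = 78.699 m, vs 125 m available — it stops with 125 − 78.699 = 46.301 m to spare.

Yes — it stops about 46.3 m short of the obstacle, so it never reaches it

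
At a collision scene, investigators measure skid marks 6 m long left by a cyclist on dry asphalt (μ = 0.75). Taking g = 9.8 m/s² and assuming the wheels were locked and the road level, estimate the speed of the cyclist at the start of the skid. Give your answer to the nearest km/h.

Deceleration a = μg = 0.75 × 9.8 = 7.350 m/s².
v = √(2a·d) = √(2 × 7.350 × 6) = √88.200 = 9.3915 m/s.
= 9.3915 × 3.6 = 33.809 km/h.

Initial speed ≈ 34 km/h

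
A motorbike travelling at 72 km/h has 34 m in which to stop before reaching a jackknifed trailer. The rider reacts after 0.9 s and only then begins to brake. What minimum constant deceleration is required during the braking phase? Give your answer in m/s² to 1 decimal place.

Required deceleration ≈ 12.5 m/s²

72 km/h ÷ 3.6 = 20.0000 m/s.
Distance covered during reaction = 20.0000 × 0.9 = 18.000 m.
Distance available for braking: 34 − 18.000 = 16.000 m.
v² = 2a·d ⇒ a = v²/(2d) = 20.0000² / (2 × 16.000) = 400.000 / 32.000 = 12.5000 m/s².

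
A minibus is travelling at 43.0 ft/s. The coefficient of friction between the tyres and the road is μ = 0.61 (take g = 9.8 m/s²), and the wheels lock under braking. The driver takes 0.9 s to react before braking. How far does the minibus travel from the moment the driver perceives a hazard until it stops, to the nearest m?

43 ft/s × 0.3048 = 13.1064 m/s.
a = μg = 0.61 × 9.8 = 5.978 m/s².
Reaction distance = v·t_r = 13.1064 × 0.9 = 11.796 m.
Braking distance = v²/(2a) = 13.1064² / (2 × 5.978) = 171.778 / 11.956 = 14.368 m.
Total = 11.796 + 14.368 = 26.164 m.

Total stopping distance ≈ 26 m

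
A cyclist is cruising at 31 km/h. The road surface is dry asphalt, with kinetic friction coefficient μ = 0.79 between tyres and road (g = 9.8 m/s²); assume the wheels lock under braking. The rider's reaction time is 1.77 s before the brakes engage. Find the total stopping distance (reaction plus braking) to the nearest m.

31 km/h ÷ 3.6 = 8.6111 m/s.
a = μg = 0.79 × 9.8 = 7.742 m/s².
Reaction distance = v·t_r = 8.6111 × 1.77 = 15.242 m.
Braking distance = v²/(2a) = 8.6111² / (2 × 7.742) = 74.151 / 15.484 = 4.789 m.
Total = 15.242 + 4.789 = 20.031 m.

Total stopping distance ≈ 20 m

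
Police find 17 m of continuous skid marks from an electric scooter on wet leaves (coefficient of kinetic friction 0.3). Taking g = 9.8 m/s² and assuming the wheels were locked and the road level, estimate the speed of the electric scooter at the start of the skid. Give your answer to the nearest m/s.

Initial speed ≈ 10 m/s

Deceleration a = μg = 0.3 × 9.8 = 2.940 m/s².
v = √(2a·d) = √(2 × 2.940 × 17) = √99.960 = 9.9980 m/s.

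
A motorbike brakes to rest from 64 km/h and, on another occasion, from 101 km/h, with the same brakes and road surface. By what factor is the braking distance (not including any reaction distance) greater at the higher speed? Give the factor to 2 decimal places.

Factor ≈ 2.49

Braking distance d = v²/(2a), so with a fixed, d ∝ v².
Factor = (101/64)² = 1.5781² = 2.4904.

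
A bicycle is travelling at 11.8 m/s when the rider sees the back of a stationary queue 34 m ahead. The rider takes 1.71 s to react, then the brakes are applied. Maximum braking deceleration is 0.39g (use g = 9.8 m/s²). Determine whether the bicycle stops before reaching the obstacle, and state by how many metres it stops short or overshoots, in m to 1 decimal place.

a = 0.39 × 9.8 = 3.822 m/s².
Reaction distance = 11.8000 × 1.71 = 20.178 m.
Braking distance = v²/(2a) = 139.240 / 7.644 = 18.216 m.
Total stopping distance = 20.178 + 18.216 = 38.394 m, vs 34 m available — it cannot stop in time and overshoots by 38.394 − 34 = 4.394 m.

No — it overshoots by 4.4 m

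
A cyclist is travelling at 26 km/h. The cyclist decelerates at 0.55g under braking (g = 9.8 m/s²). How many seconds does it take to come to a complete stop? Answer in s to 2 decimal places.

26 km/h ÷ 3.6 = 7.2222 m/s.
a = 0.55 × 9.8 = 5.390 m/s².
Braking time = v/a = 7.2222 / 5.390 = 1.340 s.

Braking time ≈ 1.34 s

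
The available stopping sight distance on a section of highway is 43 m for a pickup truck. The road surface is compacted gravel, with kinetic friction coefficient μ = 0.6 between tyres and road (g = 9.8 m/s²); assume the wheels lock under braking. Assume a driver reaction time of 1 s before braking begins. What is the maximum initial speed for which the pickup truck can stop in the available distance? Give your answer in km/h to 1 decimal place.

Maximum speed ≈ 62.5 km/h

a = μg = 0.6 × 9.8 = 5.880 m/s².
Stopping distance: v·t_r + v²/(2a) = 43 with t_r = 1 s and a = 5.880 m/s².
So v² + 11.760 v − 505.68 = 0.
Positive root: v = −a·t_r + √((a·t_r)² + 2a·d) = −5.880 + √(34.574 + 505.68) = 17.3634 m/s.
17.3634 m/s × 3.6 = 62.508 km/h.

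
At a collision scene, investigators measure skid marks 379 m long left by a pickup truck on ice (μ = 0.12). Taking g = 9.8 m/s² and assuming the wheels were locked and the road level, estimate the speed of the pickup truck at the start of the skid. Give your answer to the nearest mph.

Deceleration a = μg = 0.12 × 9.8 = 1.176 m/s².
v = √(2a·d) = √(2 × 1.176 × 379) = √891.408 = 29.8565 m/s.
= 29.8565 ÷ 0.44704 = 66.787 mph.

Initial speed ≈ 67 mph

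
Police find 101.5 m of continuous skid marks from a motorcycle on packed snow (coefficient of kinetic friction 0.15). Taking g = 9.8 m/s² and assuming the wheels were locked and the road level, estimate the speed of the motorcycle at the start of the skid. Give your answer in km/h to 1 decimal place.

Deceleration a = μg = 0.15 × 9.8 = 1.470 m/s².
v = √(2a·d) = √(2 × 1.470 × 101.5) = √298.410 = 17.2745 m/s.
= 17.2745 × 3.6 = 62.188 km/h.

Initial speed ≈ 62.2 km/h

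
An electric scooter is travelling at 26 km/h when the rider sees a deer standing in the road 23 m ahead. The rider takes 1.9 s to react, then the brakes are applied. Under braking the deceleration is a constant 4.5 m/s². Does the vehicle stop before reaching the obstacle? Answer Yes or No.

Yes

26 km/h ÷ 3.6 = 7.2222 m/s.
Reaction distance = 7.2222 × 1.9 = 13.722 m.
Braking distance = v²/(2a) = 52.160 / 9.000 = 5.796 m.
Total stopping distance = 13.722 + 5.796 = 19.518 m, vs 23 m available — it stops with 23 − 19.518 = 3.482 m to spare.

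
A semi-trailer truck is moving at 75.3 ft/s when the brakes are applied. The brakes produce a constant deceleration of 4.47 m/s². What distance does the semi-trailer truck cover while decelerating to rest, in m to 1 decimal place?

Braking distance ≈ 58.9 m

75.3 ft/s × 0.3048 = 22.9514 m/s.
Braking distance = v²/(2a) = 22.9514² / (2 × 4.470) = 526.767 / 8.940 = 58.922 m.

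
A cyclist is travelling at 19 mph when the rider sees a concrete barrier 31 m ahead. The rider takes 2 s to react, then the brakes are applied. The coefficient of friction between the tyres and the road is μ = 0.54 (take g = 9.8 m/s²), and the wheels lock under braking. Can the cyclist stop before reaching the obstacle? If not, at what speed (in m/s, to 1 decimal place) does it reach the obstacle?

Yes — it stops about 7.2 m short of the obstacle, so it never reaches it

19 mph × 0.44704 = 8.4938 m/s.
a = μg = 0.54 × 9.8 = 5.292 m/s².
Reaction distance = 8.4938 × 2 = 16.988 m.
Braking distance = v²/(2a) = 72.145 / 10.584 = 6.816 m.
Total stopping distance = 16.988 + 6.816 = 23.804 m, vs 31 m available — it stops with 31 − 23.804 = 7.196 m to spare.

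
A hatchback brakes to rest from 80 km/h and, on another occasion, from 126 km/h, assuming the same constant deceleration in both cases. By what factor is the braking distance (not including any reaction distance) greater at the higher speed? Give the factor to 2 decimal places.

Braking distance d = v²/(2a), so with a fixed, d ∝ v².
Factor = (126/80)² = 1.5750² = 2.4806.

Factor ≈ 2.48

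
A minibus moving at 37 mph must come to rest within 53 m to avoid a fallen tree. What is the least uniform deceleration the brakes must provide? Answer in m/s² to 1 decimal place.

37 mph × 0.44704 = 16.5405 m/s.
v² = 2a·d ⇒ a = v²/(2d) = 16.5405² / (2 × 53.000) = 273.588 / 106.000 = 2.5810 m/s².

Required deceleration ≈ 2.6 m/s²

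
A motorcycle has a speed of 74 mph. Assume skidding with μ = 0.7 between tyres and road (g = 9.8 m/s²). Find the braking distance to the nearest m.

Braking distance ≈ 80 m

74 mph × 0.44704 = 33.0810 m/s.
a = μg = 0.7 × 9.8 = 6.860 m/s².
Braking distance = v²/(2a) = 33.0810² / (2 × 6.860) = 1094.353 / 13.720 = 79.763 m.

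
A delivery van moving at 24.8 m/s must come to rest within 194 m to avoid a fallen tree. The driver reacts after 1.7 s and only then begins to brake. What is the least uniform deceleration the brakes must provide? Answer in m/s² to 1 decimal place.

Distance covered during reaction = 24.8000 × 1.7 = 42.160 m.
Distance available for braking: 194 − 42.160 = 151.840 m.
v² = 2a·d ⇒ a = v²/(2d) = 24.8000² / (2 × 151.840) = 615.040 / 303.680 = 2.0253 m/s².

Required deceleration ≈ 2.0 m/s²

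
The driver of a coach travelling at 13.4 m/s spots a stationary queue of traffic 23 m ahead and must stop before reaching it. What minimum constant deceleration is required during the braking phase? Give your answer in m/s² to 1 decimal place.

Required deceleration ≈ 3.9 m/s²

v² = 2a·d ⇒ a = v²/(2d) = 13.4000² / (2 × 23.000) = 179.560 / 46.000 = 3.9035 m/s².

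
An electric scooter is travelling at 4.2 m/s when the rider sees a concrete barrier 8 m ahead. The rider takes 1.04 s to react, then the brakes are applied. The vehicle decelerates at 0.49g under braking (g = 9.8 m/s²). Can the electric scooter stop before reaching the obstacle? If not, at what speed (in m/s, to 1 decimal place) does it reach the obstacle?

a = 0.49 × 9.8 = 4.802 m/s².
Reaction distance = 4.2000 × 1.04 = 4.368 m.
Braking distance = v²/(2a) = 17.640 / 9.604 = 1.837 m.
Total stopping distance = 4.368 + 1.837 = 6.205 m, vs 8 m available — it stops with 8 − 6.205 = 1.795 m to spare.

Yes — it stops about 1.8 m short of the obstacle, so it never reaches it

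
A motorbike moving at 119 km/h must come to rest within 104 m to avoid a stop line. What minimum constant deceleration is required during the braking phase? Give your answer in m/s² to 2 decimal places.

Required deceleration ≈ 5.25 m/s²

119 km/h ÷ 3.6 = 33.0556 m/s.
v² = 2a·d ⇒ a = v²/(2d) = 33.0556² / (2 × 104.000) = 1092.673 / 208.000 = 5.2532 m/s².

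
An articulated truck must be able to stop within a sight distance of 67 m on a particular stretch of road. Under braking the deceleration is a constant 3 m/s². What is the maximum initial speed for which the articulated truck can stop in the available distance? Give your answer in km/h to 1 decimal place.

v²/(2a) = d ⇒ v = √(2 × 3.000 × 67) = √402.00 = 20.0499 m/s.
20.0499 m/s × 3.6 = 72.180 km/h.

Maximum speed ≈ 72.2 km/h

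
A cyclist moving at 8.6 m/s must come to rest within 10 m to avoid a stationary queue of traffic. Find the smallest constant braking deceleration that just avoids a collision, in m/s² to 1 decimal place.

v² = 2a·d ⇒ a = v²/(2d) = 8.6000² / (2 × 10.000) = 73.960 / 20.000 = 3.6980 m/s².

Required deceleration ≈ 3.7 m/s²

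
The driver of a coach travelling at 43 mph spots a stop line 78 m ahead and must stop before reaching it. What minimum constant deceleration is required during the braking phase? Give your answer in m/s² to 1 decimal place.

43 mph × 0.44704 = 19.2227 m/s.
v² = 2a·d ⇒ a = v²/(2d) = 19.2227² / (2 × 78.000) = 369.512 / 156.000 = 2.3687 m/s².

Required deceleration ≈ 2.4 m/s²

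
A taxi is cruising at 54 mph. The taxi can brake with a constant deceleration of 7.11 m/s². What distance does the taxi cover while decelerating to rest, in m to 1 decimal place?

54 mph × 0.44704 = 24.1402 m/s.
Braking distance = v²/(2a) = 24.1402² / (2 × 7.110) = 582.749 / 14.220 = 40.981 m.

Braking distance ≈ 41.0 m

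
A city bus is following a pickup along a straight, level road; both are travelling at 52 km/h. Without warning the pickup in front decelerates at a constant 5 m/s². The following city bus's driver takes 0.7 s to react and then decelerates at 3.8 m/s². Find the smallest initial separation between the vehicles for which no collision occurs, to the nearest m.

52 km/h ÷ 3.6 = 14.4444 m/s.
Leader travels v²/(2a_L) = 208.641 / 10.000 = 20.864 m before stopping.
Follower covers v·t_r = 14.4444 × 0.7 = 10.111 m while reacting, then v²/(2a_F) = 208.641 / 7.600 = 27.453 m while braking, for a total of 10.111 + 27.453 = 37.564 m.
Since a_F ≤ a_L and the follower starts braking later, the follower is never slower than the leader, so the closest approach is when both have stopped.
Minimum gap = 37.564 − 20.864 = 16.700 m.

Minimum gap ≈ 17 m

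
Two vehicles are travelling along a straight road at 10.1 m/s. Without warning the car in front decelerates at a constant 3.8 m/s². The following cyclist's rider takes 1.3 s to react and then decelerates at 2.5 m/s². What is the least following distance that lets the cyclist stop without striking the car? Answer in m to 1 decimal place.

Minimum gap ≈ 20.1 m

Leader travels v²/(2a_L) = 102.010 / 7.600 = 13.422 m before stopping.
Follower covers v·t_r = 10.1000 × 1.3 = 13.130 m while reacting, then v²/(2a_F) = 102.010 / 5.000 = 20.402 m while braking, for a total of 13.130 + 20.402 = 33.532 m.
Since a_F ≤ a_L and the follower starts braking later, the follower is never slower than the leader, so the closest approach is when both have stopped.
Minimum gap = 33.532 − 13.422 = 20.110 m.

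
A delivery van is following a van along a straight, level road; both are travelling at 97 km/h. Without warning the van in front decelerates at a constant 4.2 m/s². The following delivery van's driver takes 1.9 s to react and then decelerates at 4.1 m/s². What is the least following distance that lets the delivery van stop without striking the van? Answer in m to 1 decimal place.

97 km/h ÷ 3.6 = 26.9444 m/s.
Leader travels v²/(2a_L) = 726.001 / 8.400 = 86.429 m before stopping.
Follower covers v·t_r = 26.9444 × 1.9 = 51.194 m while reacting, then v²/(2a_F) = 726.001 / 8.200 = 88.537 m while braking, for a total of 51.194 + 88.537 = 139.731 m.
Since a_F ≤ a_L and the follower starts braking later, the follower is never slower than the leader, so the closest approach is when both have stopped.
Minimum gap = 139.731 − 86.429 = 53.302 m.

Minimum gap ≈ 53.3 m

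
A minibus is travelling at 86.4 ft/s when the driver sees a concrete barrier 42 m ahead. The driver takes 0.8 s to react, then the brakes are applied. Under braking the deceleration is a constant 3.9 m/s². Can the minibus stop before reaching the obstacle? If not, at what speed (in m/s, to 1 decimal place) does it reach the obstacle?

No — it strikes the obstacle at 23.0 m/s

86.4 ft/s × 0.3048 = 26.3347 m/s.
Reaction distance = 26.3347 × 0.8 = 21.068 m.
Braking distance needed to stop: v²/(2a) = 693.516 / 7.800 = 88.912 m, so total needed = 21.068 + 88.912 = 109.980 m > 42 m — it cannot stop.
Distance remaining when braking begins: 42 − 21.068 = 20.932 m.
v² = v₀² − 2a·d = 693.516 − 2 × 3.900 × 20.932 = 530.246 m²/s².
v = √530.246 = 23.027 m/s.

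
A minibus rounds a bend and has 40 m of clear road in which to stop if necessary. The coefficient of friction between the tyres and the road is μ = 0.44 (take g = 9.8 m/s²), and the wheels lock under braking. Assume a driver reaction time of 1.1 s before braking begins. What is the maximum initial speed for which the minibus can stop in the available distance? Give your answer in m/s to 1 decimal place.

Maximum speed ≈ 14.4 m/s

a = μg = 0.44 × 9.8 = 4.312 m/s².
Stopping distance: v·t_r + v²/(2a) = 40 with t_r = 1.1 s and a = 4.312 m/s².
So v² + 9.486 v − 344.96 = 0.
Positive root: v = −a·t_r + √((a·t_r)² + 2a·d) = −4.743 + √(22.496 + 344.96) = 14.4261 m/s.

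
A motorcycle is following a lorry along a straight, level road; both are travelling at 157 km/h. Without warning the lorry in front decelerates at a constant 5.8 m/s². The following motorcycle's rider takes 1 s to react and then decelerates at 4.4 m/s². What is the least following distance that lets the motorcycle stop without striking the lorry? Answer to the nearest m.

157 km/h ÷ 3.6 = 43.6111 m/s.
Leader travels v²/(2a_L) = 1901.928 / 11.600 = 163.959 m before stopping.
Follower covers v·t_r = 43.6111 × 1 = 43.611 m while reacting, then v²/(2a_F) = 1901.928 / 8.800 = 216.128 m while braking, for a total of 43.611 + 216.128 = 259.739 m.
Since a_F ≤ a_L and the follower starts braking later, the follower is never slower than the leader, so the closest approach is when both have stopped.
Minimum gap = 259.739 − 163.959 = 95.780 m.

Minimum gap ≈ 96 m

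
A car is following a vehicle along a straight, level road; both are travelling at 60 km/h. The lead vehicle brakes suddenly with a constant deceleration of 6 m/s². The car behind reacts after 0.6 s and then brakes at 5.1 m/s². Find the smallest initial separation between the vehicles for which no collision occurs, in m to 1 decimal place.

Minimum gap ≈ 14.1 m

60 km/h ÷ 3.6 = 16.6667 m/s.
Leader travels v²/(2a_L) = 277.779 / 12.000 = 23.148 m before stopping.
Follower covers v·t_r = 16.6667 × 0.6 = 10.000 m while reacting, then v²/(2a_F) = 277.779 / 10.200 = 27.233 m while braking, for a total of 10.000 + 27.233 = 37.233 m.
Since a_F ≤ a_L and the follower starts braking later, the follower is never slower than the leader, so the closest approach is when both have stopped.
Minimum gap = 37.233 − 23.148 = 14.085 m.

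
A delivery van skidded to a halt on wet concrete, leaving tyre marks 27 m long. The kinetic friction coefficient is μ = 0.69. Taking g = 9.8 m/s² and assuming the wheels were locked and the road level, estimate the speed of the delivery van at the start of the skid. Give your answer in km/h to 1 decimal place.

Deceleration a = μg = 0.69 × 9.8 = 6.762 m/s².
v = √(2a·d) = √(2 × 6.762 × 27) = √365.148 = 19.1088 m/s.
= 19.1088 × 3.6 = 68.792 km/h.

Initial speed ≈ 68.8 km/h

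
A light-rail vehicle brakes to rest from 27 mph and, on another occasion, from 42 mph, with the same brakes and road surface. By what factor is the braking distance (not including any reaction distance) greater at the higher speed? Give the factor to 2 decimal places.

Braking distance d = v²/(2a), so with a fixed, d ∝ v².
Factor = (42/27)² = 1.5556² = 2.4199.

Factor ≈ 2.42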